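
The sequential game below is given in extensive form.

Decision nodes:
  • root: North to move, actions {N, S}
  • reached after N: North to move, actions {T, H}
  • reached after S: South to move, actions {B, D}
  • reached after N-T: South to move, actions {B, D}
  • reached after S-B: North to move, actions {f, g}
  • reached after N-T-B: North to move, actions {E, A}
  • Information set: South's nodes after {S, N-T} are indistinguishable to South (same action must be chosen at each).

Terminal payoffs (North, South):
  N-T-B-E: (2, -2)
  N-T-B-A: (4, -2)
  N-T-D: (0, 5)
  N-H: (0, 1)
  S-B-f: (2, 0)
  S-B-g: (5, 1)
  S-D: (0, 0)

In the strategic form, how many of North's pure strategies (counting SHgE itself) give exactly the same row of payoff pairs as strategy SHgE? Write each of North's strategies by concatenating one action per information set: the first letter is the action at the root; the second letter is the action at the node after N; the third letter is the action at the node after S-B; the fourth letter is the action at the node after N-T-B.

4

Row for SHgE (columns B, D): (5,1) (0,0).
Under SHgE, North's choice at the node after N and at the node after N-T-B can never be reached regardless of what South does, so varying those choices leaves every outcome unchanged.
Holding the reachable choices fixed and varying the unreachable ones freely already gives 2 × 2 = 4 equivalent strategies.
No other strategy reproduces this row, so those 4 are the full class: STgE, STgA, SHgE, SHgA.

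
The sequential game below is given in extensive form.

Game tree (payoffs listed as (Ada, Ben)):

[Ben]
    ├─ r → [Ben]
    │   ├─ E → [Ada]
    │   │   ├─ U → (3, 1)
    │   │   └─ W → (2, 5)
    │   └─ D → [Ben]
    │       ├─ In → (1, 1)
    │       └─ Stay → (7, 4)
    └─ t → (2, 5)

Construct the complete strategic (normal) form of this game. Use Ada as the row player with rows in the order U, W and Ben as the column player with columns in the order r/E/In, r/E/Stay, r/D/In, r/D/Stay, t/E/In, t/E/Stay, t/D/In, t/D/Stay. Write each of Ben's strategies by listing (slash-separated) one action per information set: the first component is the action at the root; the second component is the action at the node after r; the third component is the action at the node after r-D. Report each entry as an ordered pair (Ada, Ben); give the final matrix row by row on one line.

U: (3,1) (3,1) (1,1) (7,4) (2,5) (2,5) (2,5) (2,5) | W: (2,5) (2,5) (1,1) (7,4) (2,5) (2,5) (2,5) (2,5)

       r/E/In  r/E/Stay   r/D/In  r/D/Stay   t/E/In  t/E/Stay   t/D/In  t/D/Stay
   U    (3,1)    (3,1)    (1,1)    (7,4)    (2,5)    (2,5)    (2,5)    (2,5)
   W    (2,5)    (2,5)    (1,1)    (7,4)    (2,5)    (2,5)    (2,5)    (2,5)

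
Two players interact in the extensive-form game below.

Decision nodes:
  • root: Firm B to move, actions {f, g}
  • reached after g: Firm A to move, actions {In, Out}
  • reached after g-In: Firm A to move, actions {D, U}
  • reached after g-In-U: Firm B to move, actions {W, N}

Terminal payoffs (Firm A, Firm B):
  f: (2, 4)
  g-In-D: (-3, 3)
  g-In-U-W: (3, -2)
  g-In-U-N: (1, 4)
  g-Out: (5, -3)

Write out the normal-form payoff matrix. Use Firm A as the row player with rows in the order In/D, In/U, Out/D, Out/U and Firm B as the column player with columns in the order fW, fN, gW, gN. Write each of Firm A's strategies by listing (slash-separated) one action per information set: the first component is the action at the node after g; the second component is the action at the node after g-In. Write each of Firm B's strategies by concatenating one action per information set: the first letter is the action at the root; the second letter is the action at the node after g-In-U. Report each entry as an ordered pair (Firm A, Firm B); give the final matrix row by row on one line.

In/D: (2,4) (2,4) (-3,3) (-3,3) | In/U: (2,4) (2,4) (3,-2) (1,4) | Out/D: (2,4) (2,4) (5,-3) (5,-3) | Out/U: (2,4) (2,4) (5,-3) (5,-3)

Row In/D: fW→(2,4), fN→(2,4), gW→(-3,3), gN→(-3,3)
Row In/U: fW→(2,4), fN→(2,4), gW→(3,-2), gN→(1,4)
Row Out/D: fW→(2,4), fN→(2,4), gW→(5,-3), gN→(5,-3)
Row Out/U: fW→(2,4), fN→(2,4), gW→(5,-3), gN→(5,-3)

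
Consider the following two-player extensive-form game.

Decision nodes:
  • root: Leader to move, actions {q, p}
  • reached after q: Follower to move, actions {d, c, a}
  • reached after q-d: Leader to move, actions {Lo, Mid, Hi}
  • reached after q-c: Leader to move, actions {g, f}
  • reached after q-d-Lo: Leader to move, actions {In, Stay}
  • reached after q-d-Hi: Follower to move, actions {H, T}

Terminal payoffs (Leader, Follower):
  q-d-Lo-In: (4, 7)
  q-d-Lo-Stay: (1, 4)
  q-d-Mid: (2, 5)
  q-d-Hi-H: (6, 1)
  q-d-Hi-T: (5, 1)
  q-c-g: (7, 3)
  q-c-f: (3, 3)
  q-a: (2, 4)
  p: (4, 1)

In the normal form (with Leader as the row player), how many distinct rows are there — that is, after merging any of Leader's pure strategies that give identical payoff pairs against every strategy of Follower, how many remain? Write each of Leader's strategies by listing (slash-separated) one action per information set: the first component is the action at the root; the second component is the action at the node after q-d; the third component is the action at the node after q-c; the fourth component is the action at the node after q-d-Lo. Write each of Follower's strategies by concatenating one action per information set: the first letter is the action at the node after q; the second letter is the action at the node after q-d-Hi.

Leader has 24 pure strategies: q/Lo/g/In, q/Lo/g/Stay, q/Lo/f/In, q/Lo/f/Stay, q/Mid/g/In, q/Mid/g/Stay, q/Mid/f/In, q/Mid/f/Stay, q/Hi/g/In, q/Hi/g/Stay, q/Hi/f/In, q/Hi/f/Stay, p/Lo/g/In, p/Lo/g/Stay, p/Lo/f/In, p/Lo/f/Stay, p/Mid/g/In, p/Mid/g/Stay, p/Mid/f/In, p/Mid/f/Stay, p/Hi/g/In, p/Hi/g/Stay, p/Hi/f/In, p/Hi/f/Stay. Columns: dH, dT, cH, cT, aH, aT.
{q/Lo/g/In} → row (4,7) (4,7) (7,3) (7,3) (2,4) (2,4)
{q/Lo/g/Stay} → row (1,4) (1,4) (7,3) (7,3) (2,4) (2,4)
{q/Lo/f/In} → row (4,7) (4,7) (3,3) (3,3) (2,4) (2,4)
{q/Lo/f/Stay} → row (1,4) (1,4) (3,3) (3,3) (2,4) (2,4)
{q/Mid/g/In, q/Mid/g/Stay} → row (2,5) (2,5) (7,3) (7,3) (2,4) (2,4)
{q/Mid/f/In, q/Mid/f/Stay} → row (2,5) (2,5) (3,3) (3,3) (2,4) (2,4)
{q/Hi/g/In, q/Hi/g/Stay} → row (6,1) (5,1) (7,3) (7,3) (2,4) (2,4)
{q/Hi/f/In, q/Hi/f/Stay} → row (6,1) (5,1) (3,3) (3,3) (2,4) (2,4)
{p/Lo/g/In, p/Lo/g/Stay, p/Lo/f/In, p/Lo/f/Stay, p/Mid/g/In, p/Mid/g/Stay, p/Mid/f/In, p/Mid/f/Stay, p/Hi/g/In, p/Hi/g/Stay, p/Hi/f/In, p/Hi/f/Stay} → row (4,1) (4,1) (4,1) (4,1) (4,1) (4,1)
That's 9 distinct rows out of 24 strategies.

9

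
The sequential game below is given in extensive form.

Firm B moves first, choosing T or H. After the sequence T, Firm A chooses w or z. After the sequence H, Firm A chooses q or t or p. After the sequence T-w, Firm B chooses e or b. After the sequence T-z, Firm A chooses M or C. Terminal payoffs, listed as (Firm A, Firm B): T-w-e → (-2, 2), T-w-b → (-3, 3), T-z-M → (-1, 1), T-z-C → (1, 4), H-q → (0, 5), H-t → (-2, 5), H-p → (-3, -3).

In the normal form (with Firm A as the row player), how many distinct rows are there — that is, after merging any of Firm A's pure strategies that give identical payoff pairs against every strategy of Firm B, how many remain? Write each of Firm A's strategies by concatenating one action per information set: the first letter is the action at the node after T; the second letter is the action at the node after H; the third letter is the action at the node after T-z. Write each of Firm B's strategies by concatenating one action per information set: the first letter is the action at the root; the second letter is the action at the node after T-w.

9

Firm A has 12 pure strategies: wqM, wqC, wtM, wtC, wpM, wpC, zqM, zqC, ztM, ztC, zpM, zpC. Columns: Te, Tb, He, Hb.
{wqM, wqC} → row (-2,2) (-3,3) (0,5) (0,5)
{wtM, wtC} → row (-2,2) (-3,3) (-2,5) (-2,5)
{wpM, wpC} → row (-2,2) (-3,3) (-3,-3) (-3,-3)
{zqM} → row (-1,1) (-1,1) (0,5) (0,5)
{zqC} → row (1,4) (1,4) (0,5) (0,5)
{ztM} → row (-1,1) (-1,1) (-2,5) (-2,5)
{ztC} → row (1,4) (1,4) (-2,5) (-2,5)
{zpM} → row (-1,1) (-1,1) (-3,-3) (-3,-3)
{zpC} → row (1,4) (1,4) (-3,-3) (-3,-3)
That's 9 distinct rows out of 12 strategies.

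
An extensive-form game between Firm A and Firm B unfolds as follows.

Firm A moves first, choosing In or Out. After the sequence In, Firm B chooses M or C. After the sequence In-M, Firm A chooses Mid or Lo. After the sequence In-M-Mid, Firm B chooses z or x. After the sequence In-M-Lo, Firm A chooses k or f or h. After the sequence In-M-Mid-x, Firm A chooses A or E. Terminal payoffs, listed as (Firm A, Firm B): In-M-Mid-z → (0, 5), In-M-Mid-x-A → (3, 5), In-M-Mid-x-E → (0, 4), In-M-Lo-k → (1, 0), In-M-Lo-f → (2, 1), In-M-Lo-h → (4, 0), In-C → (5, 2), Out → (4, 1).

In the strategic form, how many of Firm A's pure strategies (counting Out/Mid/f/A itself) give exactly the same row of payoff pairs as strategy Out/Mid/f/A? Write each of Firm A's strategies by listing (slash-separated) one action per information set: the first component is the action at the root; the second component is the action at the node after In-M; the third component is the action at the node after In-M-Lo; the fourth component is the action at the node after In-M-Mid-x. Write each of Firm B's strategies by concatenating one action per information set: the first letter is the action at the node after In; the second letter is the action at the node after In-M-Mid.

12

Row for Out/Mid/f/A (columns Mz, Mx, Cz, Cx): (4,1) (4,1) (4,1) (4,1).
Under Out/Mid/f/A, Firm A's choice at the node after In-M and at the node after In-M-Lo and at the node after In-M-Mid-x can never be reached regardless of what Firm B does, so varying those choices leaves every outcome unchanged.
Holding the reachable choices fixed and varying the unreachable ones freely already gives 2 × 3 × 2 = 12 equivalent strategies.
No other strategy reproduces this row, so those 12 are the full class: Out/Mid/k/A, Out/Mid/k/E, Out/Mid/f/A, Out/Mid/f/E, Out/Mid/h/A, Out/Mid/h/E, Out/Lo/k/A, Out/Lo/k/E, Out/Lo/f/A, Out/Lo/f/E, Out/Lo/h/A, Out/Lo/h/E.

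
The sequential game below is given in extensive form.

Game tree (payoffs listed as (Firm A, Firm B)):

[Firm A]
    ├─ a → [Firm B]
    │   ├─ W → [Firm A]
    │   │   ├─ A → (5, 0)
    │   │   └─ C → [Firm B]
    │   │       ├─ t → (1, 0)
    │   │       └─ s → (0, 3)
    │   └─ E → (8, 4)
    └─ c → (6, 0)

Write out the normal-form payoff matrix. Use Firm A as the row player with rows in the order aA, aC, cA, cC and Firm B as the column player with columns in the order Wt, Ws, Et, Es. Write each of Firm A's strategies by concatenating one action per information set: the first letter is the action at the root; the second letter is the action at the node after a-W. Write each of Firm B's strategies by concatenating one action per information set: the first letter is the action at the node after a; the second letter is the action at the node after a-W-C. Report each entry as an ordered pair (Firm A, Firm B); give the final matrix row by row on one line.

Row aA: Wt→(5,0), Ws→(5,0), Et→(8,4), Es→(8,4)
Row aC: Wt→(1,0), Ws→(0,3), Et→(8,4), Es→(8,4)
Row cA: Wt→(6,0), Ws→(6,0), Et→(6,0), Es→(6,0)
Row cC: Wt→(6,0), Ws→(6,0), Et→(6,0), Es→(6,0)

aA: (5,0) (5,0) (8,4) (8,4) | aC: (1,0) (0,3) (8,4) (8,4) | cA: (6,0) (6,0) (6,0) (6,0) | cC: (6,0) (6,0) (6,0) (6,0)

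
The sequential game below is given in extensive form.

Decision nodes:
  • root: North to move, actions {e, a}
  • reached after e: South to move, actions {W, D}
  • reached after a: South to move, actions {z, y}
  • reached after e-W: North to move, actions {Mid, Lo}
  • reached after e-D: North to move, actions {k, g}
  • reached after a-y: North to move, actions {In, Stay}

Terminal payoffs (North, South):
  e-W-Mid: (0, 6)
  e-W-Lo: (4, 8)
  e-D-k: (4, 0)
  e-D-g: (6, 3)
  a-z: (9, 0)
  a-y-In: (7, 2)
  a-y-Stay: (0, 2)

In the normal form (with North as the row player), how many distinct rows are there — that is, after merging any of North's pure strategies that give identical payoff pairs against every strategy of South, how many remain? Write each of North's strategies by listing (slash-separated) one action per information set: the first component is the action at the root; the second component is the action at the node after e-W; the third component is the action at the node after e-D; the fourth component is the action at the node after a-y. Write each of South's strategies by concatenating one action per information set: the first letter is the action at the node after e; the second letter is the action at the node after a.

North has 16 pure strategies: e/Mid/k/In, e/Mid/k/Stay, e/Mid/g/In, e/Mid/g/Stay, e/Lo/k/In, e/Lo/k/Stay, e/Lo/g/In, e/Lo/g/Stay, a/Mid/k/In, a/Mid/k/Stay, a/Mid/g/In, a/Mid/g/Stay, a/Lo/k/In, a/Lo/k/Stay, a/Lo/g/In, a/Lo/g/Stay. Columns: Wz, Wy, Dz, Dy.
{e/Mid/k/In, e/Mid/k/Stay} → row (0,6) (0,6) (4,0) (4,0)
{e/Mid/g/In, e/Mid/g/Stay} → row (0,6) (0,6) (6,3) (6,3)
{e/Lo/k/In, e/Lo/k/Stay} → row (4,8) (4,8) (4,0) (4,0)
{e/Lo/g/In, e/Lo/g/Stay} → row (4,8) (4,8) (6,3) (6,3)
{a/Mid/k/In, a/Mid/g/In, a/Lo/k/In, a/Lo/g/In} → row (9,0) (7,2) (9,0) (7,2)
{a/Mid/k/Stay, a/Mid/g/Stay, a/Lo/k/Stay, a/Lo/g/Stay} → row (9,0) (0,2) (9,0) (0,2)
That's 6 distinct rows out of 16 strategies.

6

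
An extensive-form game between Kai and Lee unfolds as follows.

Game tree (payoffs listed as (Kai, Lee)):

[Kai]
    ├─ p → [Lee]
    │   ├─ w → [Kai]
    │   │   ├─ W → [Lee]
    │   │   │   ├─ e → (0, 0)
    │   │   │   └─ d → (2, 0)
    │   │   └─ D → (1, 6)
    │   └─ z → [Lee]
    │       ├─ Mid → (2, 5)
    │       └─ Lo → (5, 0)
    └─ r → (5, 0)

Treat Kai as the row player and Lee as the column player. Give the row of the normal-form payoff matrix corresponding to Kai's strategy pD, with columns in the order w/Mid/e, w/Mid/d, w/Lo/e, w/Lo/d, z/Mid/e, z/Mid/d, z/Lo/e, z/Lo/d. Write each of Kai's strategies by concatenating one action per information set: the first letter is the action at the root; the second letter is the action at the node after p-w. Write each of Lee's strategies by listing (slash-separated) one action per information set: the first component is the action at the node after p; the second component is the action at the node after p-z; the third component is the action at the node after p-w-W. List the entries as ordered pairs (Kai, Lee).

vs w/Mid/e: Kai plays p → Lee plays w at [p] → Kai plays D at [p-w] → (1, 6)
vs w/Mid/d: Kai plays p → Lee plays w at [p] → Kai plays D at [p-w] → (1, 6)
vs w/Lo/e: Kai plays p → Lee plays w at [p] → Kai plays D at [p-w] → (1, 6)
vs w/Lo/d: Kai plays p → Lee plays w at [p] → Kai plays D at [p-w] → (1, 6)
vs z/Mid/e: Kai plays p → Lee plays z at [p] → Lee plays Mid at [p-z] → (2, 5)
vs z/Mid/d: Kai plays p → Lee plays z at [p] → Lee plays Mid at [p-z] → (2, 5)
vs z/Lo/e: Kai plays p → Lee plays z at [p] → Lee plays Lo at [p-z] → (5, 0)
vs z/Lo/d: Kai plays p → Lee plays z at [p] → Lee plays Lo at [p-z] → (5, 0)

(1,6) (1,6) (1,6) (1,6) (2,5) (2,5) (5,0) (5,0)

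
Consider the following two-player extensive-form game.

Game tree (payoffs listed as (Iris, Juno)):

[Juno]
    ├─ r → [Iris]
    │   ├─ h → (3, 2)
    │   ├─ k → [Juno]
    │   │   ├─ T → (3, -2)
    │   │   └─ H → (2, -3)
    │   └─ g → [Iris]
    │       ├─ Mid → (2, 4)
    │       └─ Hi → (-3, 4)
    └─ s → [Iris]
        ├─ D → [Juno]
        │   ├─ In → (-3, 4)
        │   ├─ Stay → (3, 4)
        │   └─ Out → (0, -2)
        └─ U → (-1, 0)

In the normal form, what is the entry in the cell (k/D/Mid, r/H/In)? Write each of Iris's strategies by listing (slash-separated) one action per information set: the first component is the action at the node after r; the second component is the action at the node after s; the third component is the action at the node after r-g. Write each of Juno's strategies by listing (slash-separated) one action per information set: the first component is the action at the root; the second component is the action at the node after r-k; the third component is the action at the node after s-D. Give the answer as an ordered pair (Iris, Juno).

Trace the play path from the root:
  Juno plays r
  Iris plays k at [r]
  Juno plays H at [r-k]
→ terminal payoff (2, -3).
(Iris's choice at the node after s is never reached on this path, so it doesn't affect the outcome.)

(2, -3)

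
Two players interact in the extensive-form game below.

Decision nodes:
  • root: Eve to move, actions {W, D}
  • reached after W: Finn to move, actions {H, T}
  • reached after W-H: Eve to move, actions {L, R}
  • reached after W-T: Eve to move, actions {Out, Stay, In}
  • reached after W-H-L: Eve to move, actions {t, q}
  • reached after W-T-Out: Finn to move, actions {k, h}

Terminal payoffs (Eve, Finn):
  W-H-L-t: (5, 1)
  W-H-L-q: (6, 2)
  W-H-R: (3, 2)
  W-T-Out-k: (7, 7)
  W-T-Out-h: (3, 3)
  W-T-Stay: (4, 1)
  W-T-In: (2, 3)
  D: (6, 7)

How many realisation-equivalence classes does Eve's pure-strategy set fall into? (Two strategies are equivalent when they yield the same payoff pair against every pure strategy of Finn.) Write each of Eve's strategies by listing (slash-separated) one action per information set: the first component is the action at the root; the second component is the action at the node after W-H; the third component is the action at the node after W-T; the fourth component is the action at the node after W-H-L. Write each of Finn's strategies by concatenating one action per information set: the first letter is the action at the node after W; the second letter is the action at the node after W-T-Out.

10

Eve has 24 pure strategies: W/L/Out/t, W/L/Out/q, W/L/Stay/t, W/L/Stay/q, W/L/In/t, W/L/In/q, W/R/Out/t, W/R/Out/q, W/R/Stay/t, W/R/Stay/q, W/R/In/t, W/R/In/q, D/L/Out/t, D/L/Out/q, D/L/Stay/t, D/L/Stay/q, D/L/In/t, D/L/In/q, D/R/Out/t, D/R/Out/q, D/R/Stay/t, D/R/Stay/q, D/R/In/t, D/R/In/q. Columns: Hk, Hh, Tk, Th.
{W/L/Out/t} → row (5,1) (5,1) (7,7) (3,3)
{W/L/Out/q} → row (6,2) (6,2) (7,7) (3,3)
{W/L/Stay/t} → row (5,1) (5,1) (4,1) (4,1)
{W/L/Stay/q} → row (6,2) (6,2) (4,1) (4,1)
{W/L/In/t} → row (5,1) (5,1) (2,3) (2,3)
{W/L/In/q} → row (6,2) (6,2) (2,3) (2,3)
{W/R/Out/t, W/R/Out/q} → row (3,2) (3,2) (7,7) (3,3)
{W/R/Stay/t, W/R/Stay/q} → row (3,2) (3,2) (4,1) (4,1)
{W/R/In/t, W/R/In/q} → row (3,2) (3,2) (2,3) (2,3)
{D/L/Out/t, D/L/Out/q, D/L/Stay/t, D/L/Stay/q, D/L/In/t, D/L/In/q, D/R/Out/t, D/R/Out/q, D/R/Stay/t, D/R/Stay/q, D/R/In/t, D/R/In/q} → row (6,7) (6,7) (6,7) (6,7)
That's 10 distinct rows out of 24 strategies.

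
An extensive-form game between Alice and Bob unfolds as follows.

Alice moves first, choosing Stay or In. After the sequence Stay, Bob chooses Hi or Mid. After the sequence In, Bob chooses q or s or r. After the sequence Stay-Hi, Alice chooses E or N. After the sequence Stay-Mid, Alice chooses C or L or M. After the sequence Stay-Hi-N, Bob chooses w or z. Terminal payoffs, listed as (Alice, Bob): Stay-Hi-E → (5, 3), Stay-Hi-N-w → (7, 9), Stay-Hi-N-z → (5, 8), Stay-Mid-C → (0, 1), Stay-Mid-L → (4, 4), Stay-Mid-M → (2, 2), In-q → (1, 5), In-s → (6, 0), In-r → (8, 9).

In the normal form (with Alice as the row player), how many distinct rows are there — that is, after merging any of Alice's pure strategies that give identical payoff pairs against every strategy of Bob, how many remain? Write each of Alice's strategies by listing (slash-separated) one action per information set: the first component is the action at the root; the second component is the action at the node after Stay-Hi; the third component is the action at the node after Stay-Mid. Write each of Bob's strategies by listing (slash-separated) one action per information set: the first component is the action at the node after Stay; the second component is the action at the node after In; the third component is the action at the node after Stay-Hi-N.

Alice has 12 pure strategies: Stay/E/C, Stay/E/L, Stay/E/M, Stay/N/C, Stay/N/L, Stay/N/M, In/E/C, In/E/L, In/E/M, In/N/C, In/N/L, In/N/M. Columns: Hi/q/w, Hi/q/z, Hi/s/w, Hi/s/z, Hi/r/w, Hi/r/z, Mid/q/w, Mid/q/z, Mid/s/w, Mid/s/z, Mid/r/w, Mid/r/z.
{Stay/E/C} → row (5,3) (5,3) (5,3) (5,3) (5,3) (5,3) (0,1) (0,1) (0,1) (0,1) (0,1) (0,1)
{Stay/E/L} → row (5,3) (5,3) (5,3) (5,3) (5,3) (5,3) (4,4) (4,4) (4,4) (4,4) (4,4) (4,4)
{Stay/E/M} → row (5,3) (5,3) (5,3) (5,3) (5,3) (5,3) (2,2) (2,2) (2,2) (2,2) (2,2) (2,2)
{Stay/N/C} → row (7,9) (5,8) (7,9) (5,8) (7,9) (5,8) (0,1) (0,1) (0,1) (0,1) (0,1) (0,1)
{Stay/N/L} → row (7,9) (5,8) (7,9) (5,8) (7,9) (5,8) (4,4) (4,4) (4,4) (4,4) (4,4) (4,4)
{Stay/N/M} → row (7,9) (5,8) (7,9) (5,8) (7,9) (5,8) (2,2) (2,2) (2,2) (2,2) (2,2) (2,2)
{In/E/C, In/E/L, In/E/M, In/N/C, In/N/L, In/N/M} → row (1,5) (1,5) (6,0) (6,0) (8,9) (8,9) (1,5) (1,5) (6,0) (6,0) (8,9) (8,9)
That's 7 distinct rows out of 12 strategies.

7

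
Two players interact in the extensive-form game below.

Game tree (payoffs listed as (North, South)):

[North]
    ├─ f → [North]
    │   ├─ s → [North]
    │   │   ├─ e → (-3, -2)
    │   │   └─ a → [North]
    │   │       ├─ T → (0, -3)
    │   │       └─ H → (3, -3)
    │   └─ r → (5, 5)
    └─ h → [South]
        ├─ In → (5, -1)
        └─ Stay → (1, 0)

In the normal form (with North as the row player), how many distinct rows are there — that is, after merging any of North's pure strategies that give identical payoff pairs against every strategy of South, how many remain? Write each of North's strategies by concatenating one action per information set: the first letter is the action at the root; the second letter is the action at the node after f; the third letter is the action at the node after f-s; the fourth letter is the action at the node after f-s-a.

5

North has 16 pure strategies: fseT, fseH, fsaT, fsaH, freT, freH, fraT, fraH, hseT, hseH, hsaT, hsaH, hreT, hreH, hraT, hraH. Columns: In, Stay.
{fseT, fseH} → row (-3,-2) (-3,-2)
{fsaT} → row (0,-3) (0,-3)
{fsaH} → row (3,-3) (3,-3)
{freT, freH, fraT, fraH} → row (5,5) (5,5)
{hseT, hseH, hsaT, hsaH, hreT, hreH, hraT, hraH} → row (5,-1) (1,0)
That's 5 distinct rows out of 16 strategies.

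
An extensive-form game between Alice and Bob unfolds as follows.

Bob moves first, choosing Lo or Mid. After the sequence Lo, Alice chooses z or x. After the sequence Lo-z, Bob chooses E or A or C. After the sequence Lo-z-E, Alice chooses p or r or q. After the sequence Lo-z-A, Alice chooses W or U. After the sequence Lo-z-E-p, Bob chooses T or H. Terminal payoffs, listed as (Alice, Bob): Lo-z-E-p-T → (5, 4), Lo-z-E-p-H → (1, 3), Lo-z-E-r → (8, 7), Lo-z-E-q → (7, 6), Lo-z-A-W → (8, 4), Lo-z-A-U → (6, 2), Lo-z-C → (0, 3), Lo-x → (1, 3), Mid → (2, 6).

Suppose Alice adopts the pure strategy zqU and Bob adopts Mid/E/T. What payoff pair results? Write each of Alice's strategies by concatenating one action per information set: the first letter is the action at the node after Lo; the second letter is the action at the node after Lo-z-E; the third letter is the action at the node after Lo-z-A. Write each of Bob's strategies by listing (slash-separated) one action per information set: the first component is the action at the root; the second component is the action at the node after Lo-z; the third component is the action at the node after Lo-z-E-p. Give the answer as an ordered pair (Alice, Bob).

Trace the play path from the root:
  Bob plays Mid
→ terminal payoff (2, 6).
(Alice's choice at the node after Lo is never reached on this path, so it doesn't affect the outcome.)

(2, 6)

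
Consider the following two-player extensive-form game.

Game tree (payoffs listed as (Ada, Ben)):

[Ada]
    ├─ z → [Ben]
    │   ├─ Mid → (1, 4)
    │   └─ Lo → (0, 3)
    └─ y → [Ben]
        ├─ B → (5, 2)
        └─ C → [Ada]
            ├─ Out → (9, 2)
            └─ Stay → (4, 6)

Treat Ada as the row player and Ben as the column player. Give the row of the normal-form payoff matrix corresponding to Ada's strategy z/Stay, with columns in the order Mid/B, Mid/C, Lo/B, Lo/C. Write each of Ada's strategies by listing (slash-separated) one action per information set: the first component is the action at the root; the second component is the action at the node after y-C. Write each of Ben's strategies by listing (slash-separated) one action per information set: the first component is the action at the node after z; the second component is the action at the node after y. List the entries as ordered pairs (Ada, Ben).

vs Mid/B: Ada plays z → Ben plays Mid at [z] → (1, 4)
vs Mid/C: Ada plays z → Ben plays Mid at [z] → (1, 4)
vs Lo/B: Ada plays z → Ben plays Lo at [z] → (0, 3)
vs Lo/C: Ada plays z → Ben plays Lo at [z] → (0, 3)

(1,4) (1,4) (0,3) (0,3)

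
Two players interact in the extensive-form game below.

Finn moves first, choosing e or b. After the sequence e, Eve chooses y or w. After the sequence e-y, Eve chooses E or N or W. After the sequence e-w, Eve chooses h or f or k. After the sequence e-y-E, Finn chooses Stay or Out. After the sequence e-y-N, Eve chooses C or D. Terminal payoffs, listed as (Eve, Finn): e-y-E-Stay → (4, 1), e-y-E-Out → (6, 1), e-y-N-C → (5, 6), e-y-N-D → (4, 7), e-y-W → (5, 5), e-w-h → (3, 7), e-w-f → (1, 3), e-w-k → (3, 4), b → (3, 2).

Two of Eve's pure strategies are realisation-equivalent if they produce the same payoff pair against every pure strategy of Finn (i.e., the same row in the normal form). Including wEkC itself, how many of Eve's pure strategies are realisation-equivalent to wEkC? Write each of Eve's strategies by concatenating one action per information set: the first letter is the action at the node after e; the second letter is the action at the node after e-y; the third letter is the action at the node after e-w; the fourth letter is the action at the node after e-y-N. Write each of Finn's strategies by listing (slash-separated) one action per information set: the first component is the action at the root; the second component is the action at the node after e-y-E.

6

Row for wEkC (columns e/Stay, e/Out, b/Stay, b/Out): (3,4) (3,4) (3,2) (3,2).
Under wEkC, Eve's choice at the node after e-y and at the node after e-y-N can never be reached regardless of what Finn does, so varying those choices leaves every outcome unchanged.
Holding the reachable choices fixed and varying the unreachable ones freely already gives 3 × 2 = 6 equivalent strategies.
No other strategy reproduces this row, so those 6 are the full class: wEkC, wEkD, wNkC, wNkD, wWkC, wWkD.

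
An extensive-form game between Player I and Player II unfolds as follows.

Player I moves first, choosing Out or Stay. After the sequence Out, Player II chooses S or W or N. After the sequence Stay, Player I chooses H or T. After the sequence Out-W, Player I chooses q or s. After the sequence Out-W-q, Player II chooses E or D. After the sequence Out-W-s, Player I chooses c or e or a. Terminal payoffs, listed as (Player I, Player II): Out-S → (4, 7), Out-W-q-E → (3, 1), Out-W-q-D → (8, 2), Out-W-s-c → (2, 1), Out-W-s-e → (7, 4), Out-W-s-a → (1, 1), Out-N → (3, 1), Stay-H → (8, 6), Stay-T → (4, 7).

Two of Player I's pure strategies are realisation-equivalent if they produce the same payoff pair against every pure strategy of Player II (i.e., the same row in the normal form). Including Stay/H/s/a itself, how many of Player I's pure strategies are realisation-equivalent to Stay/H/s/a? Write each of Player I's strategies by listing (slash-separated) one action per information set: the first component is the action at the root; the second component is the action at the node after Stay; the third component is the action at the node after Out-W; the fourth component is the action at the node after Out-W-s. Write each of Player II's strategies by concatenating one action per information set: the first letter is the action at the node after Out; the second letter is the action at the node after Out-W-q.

6

Row for Stay/H/s/a (columns SE, SD, WE, WD, NE, ND): (8,6) (8,6) (8,6) (8,6) (8,6) (8,6).
Under Stay/H/s/a, Player I's choice at the node after Out-W and at the node after Out-W-s can never be reached regardless of what Player II does, so varying those choices leaves every outcome unchanged.
Holding the reachable choices fixed and varying the unreachable ones freely already gives 2 × 3 = 6 equivalent strategies.
No other strategy reproduces this row, so those 6 are the full class: Stay/H/q/c, Stay/H/q/e, Stay/H/q/a, Stay/H/s/c, Stay/H/s/e, Stay/H/s/a.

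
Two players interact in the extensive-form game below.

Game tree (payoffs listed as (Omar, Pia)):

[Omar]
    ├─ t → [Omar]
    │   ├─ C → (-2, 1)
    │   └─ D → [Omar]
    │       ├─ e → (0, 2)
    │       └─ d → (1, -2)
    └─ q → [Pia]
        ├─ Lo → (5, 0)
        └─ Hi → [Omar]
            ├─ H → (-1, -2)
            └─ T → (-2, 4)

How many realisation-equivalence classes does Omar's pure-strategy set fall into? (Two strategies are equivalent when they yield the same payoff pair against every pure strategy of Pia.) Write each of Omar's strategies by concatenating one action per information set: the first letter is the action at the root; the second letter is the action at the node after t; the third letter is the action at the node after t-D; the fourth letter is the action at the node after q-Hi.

Omar has 16 pure strategies: tCeH, tCeT, tCdH, tCdT, tDeH, tDeT, tDdH, tDdT, qCeH, qCeT, qCdH, qCdT, qDeH, qDeT, qDdH, qDdT. Columns: Lo, Hi.
{tCeH, tCeT, tCdH, tCdT} → row (-2,1) (-2,1)
{tDeH, tDeT} → row (0,2) (0,2)
{tDdH, tDdT} → row (1,-2) (1,-2)
{qCeH, qCdH, qDeH, qDdH} → row (5,0) (-1,-2)
{qCeT, qCdT, qDeT, qDdT} → row (5,0) (-2,4)
That's 5 distinct rows out of 16 strategies.

5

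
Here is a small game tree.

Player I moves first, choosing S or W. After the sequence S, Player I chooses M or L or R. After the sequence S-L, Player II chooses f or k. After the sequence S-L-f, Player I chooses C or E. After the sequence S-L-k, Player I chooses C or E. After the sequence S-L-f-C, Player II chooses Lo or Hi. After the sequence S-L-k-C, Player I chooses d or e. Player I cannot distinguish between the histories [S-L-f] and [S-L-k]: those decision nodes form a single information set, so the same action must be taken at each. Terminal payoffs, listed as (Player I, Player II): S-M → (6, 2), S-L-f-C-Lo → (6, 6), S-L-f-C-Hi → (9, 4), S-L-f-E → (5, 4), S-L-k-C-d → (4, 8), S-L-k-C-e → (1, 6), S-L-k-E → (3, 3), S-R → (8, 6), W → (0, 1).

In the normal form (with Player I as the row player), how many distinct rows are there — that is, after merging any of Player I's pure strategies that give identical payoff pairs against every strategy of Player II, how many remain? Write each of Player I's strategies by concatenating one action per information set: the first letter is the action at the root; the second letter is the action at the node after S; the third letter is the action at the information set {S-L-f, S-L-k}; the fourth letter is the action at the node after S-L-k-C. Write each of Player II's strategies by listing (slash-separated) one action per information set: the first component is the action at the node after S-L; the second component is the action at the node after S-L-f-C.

Player I has 24 pure strategies: SMCd, SMCe, SMEd, SMEe, SLCd, SLCe, SLEd, SLEe, SRCd, SRCe, SREd, SREe, WMCd, WMCe, WMEd, WMEe, WLCd, WLCe, WLEd, WLEe, WRCd, WRCe, WREd, WREe. Columns: f/Lo, f/Hi, k/Lo, k/Hi.
{SMCd, SMCe, SMEd, SMEe} → row (6,2) (6,2) (6,2) (6,2)
{SLCd} → row (6,6) (9,4) (4,8) (4,8)
{SLCe} → row (6,6) (9,4) (1,6) (1,6)
{SLEd, SLEe} → row (5,4) (5,4) (3,3) (3,3)
{SRCd, SRCe, SREd, SREe} → row (8,6) (8,6) (8,6) (8,6)
{WMCd, WMCe, WMEd, WMEe, WLCd, WLCe, WLEd, WLEe, WRCd, WRCe, WREd, WREe} → row (0,1) (0,1) (0,1) (0,1)
That's 6 distinct rows out of 24 strategies.

6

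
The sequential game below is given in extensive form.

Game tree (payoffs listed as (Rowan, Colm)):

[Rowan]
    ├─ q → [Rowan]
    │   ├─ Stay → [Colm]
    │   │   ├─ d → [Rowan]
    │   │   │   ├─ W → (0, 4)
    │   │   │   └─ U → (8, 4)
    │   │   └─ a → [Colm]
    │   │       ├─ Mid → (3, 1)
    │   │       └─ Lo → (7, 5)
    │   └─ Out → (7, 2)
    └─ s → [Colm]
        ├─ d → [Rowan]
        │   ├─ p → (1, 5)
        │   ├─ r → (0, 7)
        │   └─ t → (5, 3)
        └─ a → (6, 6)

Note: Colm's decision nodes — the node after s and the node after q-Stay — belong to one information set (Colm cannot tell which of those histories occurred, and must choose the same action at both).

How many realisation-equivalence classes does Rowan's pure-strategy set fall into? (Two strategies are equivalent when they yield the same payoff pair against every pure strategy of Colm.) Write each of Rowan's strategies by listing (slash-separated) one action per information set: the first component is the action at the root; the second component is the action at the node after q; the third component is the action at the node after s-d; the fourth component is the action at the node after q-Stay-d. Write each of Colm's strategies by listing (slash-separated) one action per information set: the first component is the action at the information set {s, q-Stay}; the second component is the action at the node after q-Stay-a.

6

Rowan has 24 pure strategies: q/Stay/p/W, q/Stay/p/U, q/Stay/r/W, q/Stay/r/U, q/Stay/t/W, q/Stay/t/U, q/Out/p/W, q/Out/p/U, q/Out/r/W, q/Out/r/U, q/Out/t/W, q/Out/t/U, s/Stay/p/W, s/Stay/p/U, s/Stay/r/W, s/Stay/r/U, s/Stay/t/W, s/Stay/t/U, s/Out/p/W, s/Out/p/U, s/Out/r/W, s/Out/r/U, s/Out/t/W, s/Out/t/U. Columns: d/Mid, d/Lo, a/Mid, a/Lo.
{q/Stay/p/W, q/Stay/r/W, q/Stay/t/W} → row (0,4) (0,4) (3,1) (7,5)
{q/Stay/p/U, q/Stay/r/U, q/Stay/t/U} → row (8,4) (8,4) (3,1) (7,5)
{q/Out/p/W, q/Out/p/U, q/Out/r/W, q/Out/r/U, q/Out/t/W, q/Out/t/U} → row (7,2) (7,2) (7,2) (7,2)
{s/Stay/p/W, s/Stay/p/U, s/Out/p/W, s/Out/p/U} → row (1,5) (1,5) (6,6) (6,6)
{s/Stay/r/W, s/Stay/r/U, s/Out/r/W, s/Out/r/U} → row (0,7) (0,7) (6,6) (6,6)
{s/Stay/t/W, s/Stay/t/U, s/Out/t/W, s/Out/t/U} → row (5,3) (5,3) (6,6) (6,6)
That's 6 distinct rows out of 24 strategies.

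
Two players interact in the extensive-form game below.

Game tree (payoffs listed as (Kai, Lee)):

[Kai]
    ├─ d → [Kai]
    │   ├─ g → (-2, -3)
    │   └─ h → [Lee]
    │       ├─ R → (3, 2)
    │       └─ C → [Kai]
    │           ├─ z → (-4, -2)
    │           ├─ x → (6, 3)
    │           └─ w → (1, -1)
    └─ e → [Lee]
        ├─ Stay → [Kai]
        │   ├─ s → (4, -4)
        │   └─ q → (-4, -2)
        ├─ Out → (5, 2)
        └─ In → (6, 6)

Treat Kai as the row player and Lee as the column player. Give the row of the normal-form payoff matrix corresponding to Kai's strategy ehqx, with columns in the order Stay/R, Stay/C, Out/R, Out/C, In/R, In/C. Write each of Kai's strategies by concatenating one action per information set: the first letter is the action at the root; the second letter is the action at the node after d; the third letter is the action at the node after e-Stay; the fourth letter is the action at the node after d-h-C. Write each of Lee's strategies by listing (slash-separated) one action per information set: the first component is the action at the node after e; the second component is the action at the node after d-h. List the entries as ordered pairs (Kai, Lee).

vs Stay/R: Kai plays e → Lee plays Stay at [e] → Kai plays q at [e-Stay] → (-4, -2)
vs Stay/C: Kai plays e → Lee plays Stay at [e] → Kai plays q at [e-Stay] → (-4, -2)
vs Out/R: Kai plays e → Lee plays Out at [e] → (5, 2)
vs Out/C: Kai plays e → Lee plays Out at [e] → (5, 2)
vs In/R: Kai plays e → Lee plays In at [e] → (6, 6)
vs In/C: Kai plays e → Lee plays In at [e] → (6, 6)

(-4,-2) (-4,-2) (5,2) (5,2) (6,6) (6,6)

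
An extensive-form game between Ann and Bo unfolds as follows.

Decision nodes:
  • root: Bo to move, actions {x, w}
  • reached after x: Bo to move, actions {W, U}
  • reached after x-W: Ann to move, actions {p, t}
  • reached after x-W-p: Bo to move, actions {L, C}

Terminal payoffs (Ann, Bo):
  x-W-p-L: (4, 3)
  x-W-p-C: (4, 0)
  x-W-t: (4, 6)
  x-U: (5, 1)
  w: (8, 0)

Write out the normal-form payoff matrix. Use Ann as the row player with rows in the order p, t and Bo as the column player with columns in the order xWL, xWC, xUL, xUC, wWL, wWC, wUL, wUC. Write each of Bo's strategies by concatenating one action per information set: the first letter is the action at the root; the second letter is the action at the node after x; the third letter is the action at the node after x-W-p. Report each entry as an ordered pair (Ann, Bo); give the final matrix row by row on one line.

p: (4,3) (4,0) (5,1) (5,1) (8,0) (8,0) (8,0) (8,0) | t: (4,6) (4,6) (5,1) (5,1) (8,0) (8,0) (8,0) (8,0)

Row p: xWL→(4,3), xWC→(4,0), xUL→(5,1), xUC→(5,1), wWL→(8,0), wWC→(8,0), wUL→(8,0), wUC→(8,0)
Row t: xWL→(4,6), xWC→(4,6), xUL→(5,1), xUC→(5,1), wWL→(8,0), wWC→(8,0), wUL→(8,0), wUC→(8,0)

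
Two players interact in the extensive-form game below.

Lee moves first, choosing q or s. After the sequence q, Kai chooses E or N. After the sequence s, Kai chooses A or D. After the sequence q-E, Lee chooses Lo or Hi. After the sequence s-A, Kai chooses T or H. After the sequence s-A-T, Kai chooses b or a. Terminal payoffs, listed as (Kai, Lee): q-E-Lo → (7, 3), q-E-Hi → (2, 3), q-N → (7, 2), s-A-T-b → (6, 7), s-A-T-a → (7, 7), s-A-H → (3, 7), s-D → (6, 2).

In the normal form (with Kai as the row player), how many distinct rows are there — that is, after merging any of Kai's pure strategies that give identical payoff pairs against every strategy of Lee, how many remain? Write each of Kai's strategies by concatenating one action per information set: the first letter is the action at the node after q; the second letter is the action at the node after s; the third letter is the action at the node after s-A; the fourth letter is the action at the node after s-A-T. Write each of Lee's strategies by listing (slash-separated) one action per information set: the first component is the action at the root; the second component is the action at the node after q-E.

8

Kai has 16 pure strategies: EATb, EATa, EAHb, EAHa, EDTb, EDTa, EDHb, EDHa, NATb, NATa, NAHb, NAHa, NDTb, NDTa, NDHb, NDHa. Columns: q/Lo, q/Hi, s/Lo, s/Hi.
{EATb} → row (7,3) (2,3) (6,7) (6,7)
{EATa} → row (7,3) (2,3) (7,7) (7,7)
{EAHb, EAHa} → row (7,3) (2,3) (3,7) (3,7)
{EDTb, EDTa, EDHb, EDHa} → row (7,3) (2,3) (6,2) (6,2)
{NATb} → row (7,2) (7,2) (6,7) (6,7)
{NATa} → row (7,2) (7,2) (7,7) (7,7)
{NAHb, NAHa} → row (7,2) (7,2) (3,7) (3,7)
{NDTb, NDTa, NDHb, NDHa} → row (7,2) (7,2) (6,2) (6,2)
That's 8 distinct rows out of 16 strategies.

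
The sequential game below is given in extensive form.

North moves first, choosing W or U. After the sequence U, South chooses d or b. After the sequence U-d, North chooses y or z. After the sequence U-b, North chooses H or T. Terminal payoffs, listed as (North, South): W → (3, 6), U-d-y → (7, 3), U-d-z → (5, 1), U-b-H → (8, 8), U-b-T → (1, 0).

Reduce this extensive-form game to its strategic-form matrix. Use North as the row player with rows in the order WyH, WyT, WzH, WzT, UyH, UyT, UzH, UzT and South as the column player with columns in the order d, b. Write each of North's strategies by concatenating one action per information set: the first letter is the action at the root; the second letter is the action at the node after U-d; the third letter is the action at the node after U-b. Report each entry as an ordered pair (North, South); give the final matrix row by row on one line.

Row WyH: d→(3,6), b→(3,6)
Row WyT: d→(3,6), b→(3,6)
Row WzH: d→(3,6), b→(3,6)
Row WzT: d→(3,6), b→(3,6)
Row UyH: d→(7,3), b→(8,8)
Row UyT: d→(7,3), b→(1,0)
Row UzH: d→(5,1), b→(8,8)
Row UzT: d→(5,1), b→(1,0)

WyH: (3,6) (3,6) | WyT: (3,6) (3,6) | WzH: (3,6) (3,6) | WzT: (3,6) (3,6) | UyH: (7,3) (8,8) | UyT: (7,3) (1,0) | UzH: (5,1) (8,8) | UzT: (5,1) (1,0)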